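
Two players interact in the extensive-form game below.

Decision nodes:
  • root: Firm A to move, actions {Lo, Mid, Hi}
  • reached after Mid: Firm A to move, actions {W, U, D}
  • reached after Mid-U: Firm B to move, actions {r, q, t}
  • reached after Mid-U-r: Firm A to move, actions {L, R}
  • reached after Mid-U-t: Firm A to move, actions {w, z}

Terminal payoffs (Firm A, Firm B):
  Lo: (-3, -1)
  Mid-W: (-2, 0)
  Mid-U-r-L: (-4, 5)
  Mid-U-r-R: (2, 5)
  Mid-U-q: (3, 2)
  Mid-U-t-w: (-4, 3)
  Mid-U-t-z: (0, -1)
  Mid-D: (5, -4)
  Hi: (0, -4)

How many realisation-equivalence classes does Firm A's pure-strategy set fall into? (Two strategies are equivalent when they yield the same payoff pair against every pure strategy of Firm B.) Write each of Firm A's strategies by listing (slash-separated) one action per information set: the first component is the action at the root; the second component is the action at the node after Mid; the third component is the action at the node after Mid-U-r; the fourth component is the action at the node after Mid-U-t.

Firm A has 36 pure strategies: Lo/W/L/w, Lo/W/L/z, Lo/W/R/w, Lo/W/R/z, Lo/U/L/w, Lo/U/L/z, Lo/U/R/w, Lo/U/R/z, Lo/D/L/w, Lo/D/L/z, Lo/D/R/w, Lo/D/R/z, Mid/W/L/w, Mid/W/L/z, Mid/W/R/w, Mid/W/R/z, Mid/U/L/w, Mid/U/L/z, Mid/U/R/w, Mid/U/R/z, Mid/D/L/w, Mid/D/L/z, Mid/D/R/w, Mid/D/R/z, Hi/W/L/w, Hi/W/L/z, Hi/W/R/w, Hi/W/R/z, Hi/U/L/w, Hi/U/L/z, Hi/U/R/w, Hi/U/R/z, Hi/D/L/w, Hi/D/L/z, Hi/D/R/w, Hi/D/R/z. Columns: r, q, t.
{Lo/W/L/w, Lo/W/L/z, Lo/W/R/w, Lo/W/R/z, Lo/U/L/w, Lo/U/L/z, Lo/U/R/w, Lo/U/R/z, Lo/D/L/w, Lo/D/L/z, Lo/D/R/w, Lo/D/R/z} → row (-3,-1) (-3,-1) (-3,-1)
{Mid/W/L/w, Mid/W/L/z, Mid/W/R/w, Mid/W/R/z} → row (-2,0) (-2,0) (-2,0)
{Mid/U/L/w} → row (-4,5) (3,2) (-4,3)
{Mid/U/L/z} → row (-4,5) (3,2) (0,-1)
{Mid/U/R/w} → row (2,5) (3,2) (-4,3)
{Mid/U/R/z} → row (2,5) (3,2) (0,-1)
{Mid/D/L/w, Mid/D/L/z, Mid/D/R/w, Mid/D/R/z} → row (5,-4) (5,-4) (5,-4)
{Hi/W/L/w, Hi/W/L/z, Hi/W/R/w, Hi/W/R/z, Hi/U/L/w, Hi/U/L/z, Hi/U/R/w, Hi/U/R/z, Hi/D/L/w, Hi/D/L/z, Hi/D/R/w, Hi/D/R/z} → row (0,-4) (0,-4) (0,-4)
That's 8 distinct rows out of 36 strategies.

8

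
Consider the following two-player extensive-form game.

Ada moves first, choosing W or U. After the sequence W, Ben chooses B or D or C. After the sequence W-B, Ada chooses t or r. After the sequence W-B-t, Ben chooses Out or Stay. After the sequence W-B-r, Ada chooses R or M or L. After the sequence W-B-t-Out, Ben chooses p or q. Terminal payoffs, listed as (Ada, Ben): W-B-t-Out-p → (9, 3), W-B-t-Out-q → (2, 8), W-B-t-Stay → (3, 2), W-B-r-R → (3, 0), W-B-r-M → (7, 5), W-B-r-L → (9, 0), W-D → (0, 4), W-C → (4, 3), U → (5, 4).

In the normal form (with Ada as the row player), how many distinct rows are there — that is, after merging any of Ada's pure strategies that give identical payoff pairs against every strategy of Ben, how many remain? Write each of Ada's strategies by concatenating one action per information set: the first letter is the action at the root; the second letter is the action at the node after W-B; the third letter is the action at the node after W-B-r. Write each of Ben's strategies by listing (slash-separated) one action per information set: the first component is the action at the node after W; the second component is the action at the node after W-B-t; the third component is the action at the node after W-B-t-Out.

Ada has 12 pure strategies: WtR, WtM, WtL, WrR, WrM, WrL, UtR, UtM, UtL, UrR, UrM, UrL. Columns: B/Out/p, B/Out/q, B/Stay/p, B/Stay/q, D/Out/p, D/Out/q, D/Stay/p, D/Stay/q, C/Out/p, C/Out/q, C/Stay/p, C/Stay/q.
{WtR, WtM, WtL} → row (9,3) (2,8) (3,2) (3,2) (0,4) (0,4) (0,4) (0,4) (4,3) (4,3) (4,3) (4,3)
{WrR} → row (3,0) (3,0) (3,0) (3,0) (0,4) (0,4) (0,4) (0,4) (4,3) (4,3) (4,3) (4,3)
{WrM} → row (7,5) (7,5) (7,5) (7,5) (0,4) (0,4) (0,4) (0,4) (4,3) (4,3) (4,3) (4,3)
{WrL} → row (9,0) (9,0) (9,0) (9,0) (0,4) (0,4) (0,4) (0,4) (4,3) (4,3) (4,3) (4,3)
{UtR, UtM, UtL, UrR, UrM, UrL} → row (5,4) (5,4) (5,4) (5,4) (5,4) (5,4) (5,4) (5,4) (5,4) (5,4) (5,4) (5,4)
That's 5 distinct rows out of 12 strategies.

5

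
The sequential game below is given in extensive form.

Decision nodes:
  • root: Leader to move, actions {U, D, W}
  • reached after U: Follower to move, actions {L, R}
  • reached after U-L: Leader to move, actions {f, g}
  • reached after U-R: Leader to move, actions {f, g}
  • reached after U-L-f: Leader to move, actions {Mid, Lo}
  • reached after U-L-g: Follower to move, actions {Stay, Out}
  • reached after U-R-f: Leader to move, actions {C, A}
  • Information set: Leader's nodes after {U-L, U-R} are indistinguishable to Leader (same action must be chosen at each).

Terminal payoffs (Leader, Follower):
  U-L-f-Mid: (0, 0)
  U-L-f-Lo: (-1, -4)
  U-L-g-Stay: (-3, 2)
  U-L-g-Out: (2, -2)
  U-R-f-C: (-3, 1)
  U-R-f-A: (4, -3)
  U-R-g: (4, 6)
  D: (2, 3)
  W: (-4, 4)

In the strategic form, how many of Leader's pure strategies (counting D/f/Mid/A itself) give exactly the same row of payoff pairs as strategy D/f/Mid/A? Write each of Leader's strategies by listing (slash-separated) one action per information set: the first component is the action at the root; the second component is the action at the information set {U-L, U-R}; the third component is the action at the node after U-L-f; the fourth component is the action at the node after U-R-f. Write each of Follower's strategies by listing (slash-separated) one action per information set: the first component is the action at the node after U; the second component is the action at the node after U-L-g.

8

Row for D/f/Mid/A (columns L/Stay, L/Out, R/Stay, R/Out): (2,3) (2,3) (2,3) (2,3).
Under D/f/Mid/A, Leader's choice at the information set {U-L, U-R} and at the node after U-L-f and at the node after U-R-f can never be reached regardless of what Follower does, so varying those choices leaves every outcome unchanged.
Holding the reachable choices fixed and varying the unreachable ones freely already gives 2 × 2 × 2 = 8 equivalent strategies.
No other strategy reproduces this row, so those 8 are the full class: D/f/Mid/C, D/f/Mid/A, D/f/Lo/C, D/f/Lo/A, D/g/Mid/C, D/g/Mid/A, D/g/Lo/C, D/g/Lo/A.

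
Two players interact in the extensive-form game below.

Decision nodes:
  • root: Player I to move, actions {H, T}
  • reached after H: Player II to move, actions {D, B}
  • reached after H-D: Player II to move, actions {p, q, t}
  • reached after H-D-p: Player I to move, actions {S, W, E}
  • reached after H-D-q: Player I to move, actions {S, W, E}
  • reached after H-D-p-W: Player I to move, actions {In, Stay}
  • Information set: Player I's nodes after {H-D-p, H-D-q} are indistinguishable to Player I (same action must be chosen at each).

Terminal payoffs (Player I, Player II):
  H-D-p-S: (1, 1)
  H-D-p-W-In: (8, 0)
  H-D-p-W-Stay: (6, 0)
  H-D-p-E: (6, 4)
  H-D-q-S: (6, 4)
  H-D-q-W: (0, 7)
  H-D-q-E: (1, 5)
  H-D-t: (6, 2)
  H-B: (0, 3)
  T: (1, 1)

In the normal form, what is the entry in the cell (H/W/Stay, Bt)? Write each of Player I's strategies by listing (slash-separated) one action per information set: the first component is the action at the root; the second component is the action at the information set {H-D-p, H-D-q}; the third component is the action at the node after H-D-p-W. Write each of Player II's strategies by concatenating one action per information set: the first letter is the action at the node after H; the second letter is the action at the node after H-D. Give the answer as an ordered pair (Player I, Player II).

(0, 3)

Trace the play path from the root:
  Player I plays H
  Player II plays B at [H]
→ terminal payoff (0, 3).
(Player I's choice at the information set {H-D-p, H-D-q} is never reached on this path, so it doesn't affect the outcome.)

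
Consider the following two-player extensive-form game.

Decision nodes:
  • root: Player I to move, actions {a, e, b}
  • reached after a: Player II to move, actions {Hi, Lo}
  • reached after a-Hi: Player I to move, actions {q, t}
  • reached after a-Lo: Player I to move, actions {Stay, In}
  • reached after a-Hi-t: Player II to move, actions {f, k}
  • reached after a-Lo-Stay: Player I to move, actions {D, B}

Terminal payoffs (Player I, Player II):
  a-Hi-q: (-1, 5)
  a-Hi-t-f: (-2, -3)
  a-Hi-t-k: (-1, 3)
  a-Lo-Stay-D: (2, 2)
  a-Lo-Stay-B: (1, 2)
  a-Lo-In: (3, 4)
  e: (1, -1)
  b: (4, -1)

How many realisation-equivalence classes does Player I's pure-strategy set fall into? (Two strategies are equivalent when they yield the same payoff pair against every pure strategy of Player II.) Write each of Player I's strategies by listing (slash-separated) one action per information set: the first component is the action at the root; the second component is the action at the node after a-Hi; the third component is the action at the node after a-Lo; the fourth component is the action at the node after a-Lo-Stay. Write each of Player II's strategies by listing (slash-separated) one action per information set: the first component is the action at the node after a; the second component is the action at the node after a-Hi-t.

Player I has 24 pure strategies: a/q/Stay/D, a/q/Stay/B, a/q/In/D, a/q/In/B, a/t/Stay/D, a/t/Stay/B, a/t/In/D, a/t/In/B, e/q/Stay/D, e/q/Stay/B, e/q/In/D, e/q/In/B, e/t/Stay/D, e/t/Stay/B, e/t/In/D, e/t/In/B, b/q/Stay/D, b/q/Stay/B, b/q/In/D, b/q/In/B, b/t/Stay/D, b/t/Stay/B, b/t/In/D, b/t/In/B. Columns: Hi/f, Hi/k, Lo/f, Lo/k.
{a/q/Stay/D} → row (-1,5) (-1,5) (2,2) (2,2)
{a/q/Stay/B} → row (-1,5) (-1,5) (1,2) (1,2)
{a/q/In/D, a/q/In/B} → row (-1,5) (-1,5) (3,4) (3,4)
{a/t/Stay/D} → row (-2,-3) (-1,3) (2,2) (2,2)
{a/t/Stay/B} → row (-2,-3) (-1,3) (1,2) (1,2)
{a/t/In/D, a/t/In/B} → row (-2,-3) (-1,3) (3,4) (3,4)
{e/q/Stay/D, e/q/Stay/B, e/q/In/D, e/q/In/B, e/t/Stay/D, e/t/Stay/B, e/t/In/D, e/t/In/B} → row (1,-1) (1,-1) (1,-1) (1,-1)
{b/q/Stay/D, b/q/Stay/B, b/q/In/D, b/q/In/B, b/t/Stay/D, b/t/Stay/B, b/t/In/D, b/t/In/B} → row (4,-1) (4,-1) (4,-1) (4,-1)
That's 8 distinct rows out of 24 strategies.

8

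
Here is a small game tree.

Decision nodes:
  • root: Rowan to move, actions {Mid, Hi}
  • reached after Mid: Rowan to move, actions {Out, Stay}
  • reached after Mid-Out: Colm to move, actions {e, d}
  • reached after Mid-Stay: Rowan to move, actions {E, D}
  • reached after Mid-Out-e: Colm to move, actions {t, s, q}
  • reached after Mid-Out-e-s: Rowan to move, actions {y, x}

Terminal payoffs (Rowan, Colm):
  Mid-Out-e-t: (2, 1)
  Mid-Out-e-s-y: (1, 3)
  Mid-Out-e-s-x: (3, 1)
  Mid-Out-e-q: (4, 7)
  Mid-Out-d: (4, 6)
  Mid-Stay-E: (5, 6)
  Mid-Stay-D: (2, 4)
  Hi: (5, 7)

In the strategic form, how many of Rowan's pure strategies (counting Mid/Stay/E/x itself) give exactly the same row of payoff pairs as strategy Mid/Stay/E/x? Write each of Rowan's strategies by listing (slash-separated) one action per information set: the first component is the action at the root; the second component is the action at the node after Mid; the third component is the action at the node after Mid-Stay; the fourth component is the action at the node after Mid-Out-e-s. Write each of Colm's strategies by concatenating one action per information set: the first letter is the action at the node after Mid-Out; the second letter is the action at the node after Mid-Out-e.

2

Row for Mid/Stay/E/x (columns et, es, eq, dt, ds, dq): (5,6) (5,6) (5,6) (5,6) (5,6) (5,6).
Under Mid/Stay/E/x, Rowan's choice at the node after Mid-Out-e-s can never be reached regardless of what Colm does, so varying those choices leaves every outcome unchanged.
Holding the reachable choices fixed and varying the unreachable one freely already gives 2 equivalent strategies.
No other strategy reproduces this row, so those 2 are the full class: Mid/Stay/E/y, Mid/Stay/E/x.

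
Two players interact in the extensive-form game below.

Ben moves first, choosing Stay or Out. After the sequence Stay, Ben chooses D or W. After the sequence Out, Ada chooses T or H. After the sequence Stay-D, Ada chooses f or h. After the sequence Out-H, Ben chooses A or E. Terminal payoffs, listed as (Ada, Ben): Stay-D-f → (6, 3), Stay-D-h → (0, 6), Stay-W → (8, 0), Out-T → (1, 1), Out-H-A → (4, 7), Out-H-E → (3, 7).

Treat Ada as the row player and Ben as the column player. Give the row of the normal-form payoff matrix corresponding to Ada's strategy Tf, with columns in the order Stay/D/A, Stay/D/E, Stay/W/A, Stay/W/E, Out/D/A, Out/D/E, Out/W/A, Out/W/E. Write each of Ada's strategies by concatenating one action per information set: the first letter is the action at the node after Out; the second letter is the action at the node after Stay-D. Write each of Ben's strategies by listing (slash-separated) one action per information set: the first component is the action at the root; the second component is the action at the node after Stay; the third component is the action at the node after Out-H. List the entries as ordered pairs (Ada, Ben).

(6,3) (6,3) (8,0) (8,0) (1,1) (1,1) (1,1) (1,1)

vs Stay/D/A: Ben plays Stay → Ben plays D at [Stay] → Ada plays f at [Stay-D] → (6, 3)
vs Stay/D/E: Ben plays Stay → Ben plays D at [Stay] → Ada plays f at [Stay-D] → (6, 3)
vs Stay/W/A: Ben plays Stay → Ben plays W at [Stay] → (8, 0)
vs Stay/W/E: Ben plays Stay → Ben plays W at [Stay] → (8, 0)
vs Out/D/A: Ben plays Out → Ada plays T at [Out] → (1, 1)
vs Out/D/E: Ben plays Out → Ada plays T at [Out] → (1, 1)
vs Out/W/A: Ben plays Out → Ada plays T at [Out] → (1, 1)
vs Out/W/E: Ben plays Out → Ada plays T at [Out] → (1, 1)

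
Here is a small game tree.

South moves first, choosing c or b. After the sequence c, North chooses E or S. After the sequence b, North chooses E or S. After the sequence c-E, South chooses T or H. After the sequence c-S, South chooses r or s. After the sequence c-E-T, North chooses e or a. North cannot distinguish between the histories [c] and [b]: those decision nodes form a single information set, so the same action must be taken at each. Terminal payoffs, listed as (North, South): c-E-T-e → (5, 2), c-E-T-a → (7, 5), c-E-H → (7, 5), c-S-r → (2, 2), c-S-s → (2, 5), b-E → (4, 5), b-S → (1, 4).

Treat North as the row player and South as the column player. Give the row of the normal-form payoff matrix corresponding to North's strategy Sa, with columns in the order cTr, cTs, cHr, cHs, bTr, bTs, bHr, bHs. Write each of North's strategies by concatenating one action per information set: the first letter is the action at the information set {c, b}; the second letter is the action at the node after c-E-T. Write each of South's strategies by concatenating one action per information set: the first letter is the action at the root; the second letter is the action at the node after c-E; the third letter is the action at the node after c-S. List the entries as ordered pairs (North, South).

vs cTr: South plays c → North plays S at [c] → South plays r at [c-S] → (2, 2)
vs cTs: South plays c → North plays S at [c] → South plays s at [c-S] → (2, 5)
vs cHr: South plays c → North plays S at [c] → South plays r at [c-S] → (2, 2)
vs cHs: South plays c → North plays S at [c] → South plays s at [c-S] → (2, 5)
vs bTr: South plays b → North plays S at [b] → (1, 4)
vs bTs: South plays b → North plays S at [b] → (1, 4)
vs bHr: South plays b → North plays S at [b] → (1, 4)
vs bHs: South plays b → North plays S at [b] → (1, 4)

(2,2) (2,5) (2,2) (2,5) (1,4) (1,4) (1,4) (1,4)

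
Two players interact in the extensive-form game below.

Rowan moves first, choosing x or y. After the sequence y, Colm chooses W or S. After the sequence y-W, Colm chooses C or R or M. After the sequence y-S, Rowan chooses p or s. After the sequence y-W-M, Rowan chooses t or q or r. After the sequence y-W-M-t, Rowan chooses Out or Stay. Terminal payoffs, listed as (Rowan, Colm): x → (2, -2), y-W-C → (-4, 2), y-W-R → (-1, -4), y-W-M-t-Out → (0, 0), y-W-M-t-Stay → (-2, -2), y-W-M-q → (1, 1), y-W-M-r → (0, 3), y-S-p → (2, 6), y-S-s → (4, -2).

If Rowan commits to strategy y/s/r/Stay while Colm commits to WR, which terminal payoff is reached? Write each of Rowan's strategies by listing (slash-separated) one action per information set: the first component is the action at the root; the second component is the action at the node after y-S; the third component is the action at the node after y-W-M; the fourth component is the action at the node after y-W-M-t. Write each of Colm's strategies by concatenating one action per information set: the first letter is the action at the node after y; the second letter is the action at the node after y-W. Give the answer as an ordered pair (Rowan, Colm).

Trace the play path from the root:
  Rowan plays y
  Colm plays W at [y]
  Colm plays R at [y-W]
→ terminal payoff (-1, -4).
(Rowan's choice at the node after y-S is never reached on this path, so it doesn't affect the outcome.)

(-1, -4)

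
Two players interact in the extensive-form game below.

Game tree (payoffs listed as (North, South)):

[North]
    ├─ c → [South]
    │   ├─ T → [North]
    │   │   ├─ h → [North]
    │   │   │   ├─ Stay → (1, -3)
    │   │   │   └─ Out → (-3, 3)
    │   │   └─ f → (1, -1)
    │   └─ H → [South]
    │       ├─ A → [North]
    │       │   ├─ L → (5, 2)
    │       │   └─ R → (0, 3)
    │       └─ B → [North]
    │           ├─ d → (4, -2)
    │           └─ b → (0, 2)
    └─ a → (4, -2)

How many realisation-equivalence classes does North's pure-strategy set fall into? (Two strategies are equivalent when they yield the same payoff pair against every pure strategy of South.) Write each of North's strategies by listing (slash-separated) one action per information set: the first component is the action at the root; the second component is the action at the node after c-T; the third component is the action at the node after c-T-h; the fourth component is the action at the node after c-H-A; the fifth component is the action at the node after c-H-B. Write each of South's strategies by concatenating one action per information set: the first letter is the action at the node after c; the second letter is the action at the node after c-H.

13

North has 32 pure strategies: c/h/Stay/L/d, c/h/Stay/L/b, c/h/Stay/R/d, c/h/Stay/R/b, c/h/Out/L/d, c/h/Out/L/b, c/h/Out/R/d, c/h/Out/R/b, c/f/Stay/L/d, c/f/Stay/L/b, c/f/Stay/R/d, c/f/Stay/R/b, c/f/Out/L/d, c/f/Out/L/b, c/f/Out/R/d, c/f/Out/R/b, a/h/Stay/L/d, a/h/Stay/L/b, a/h/Stay/R/d, a/h/Stay/R/b, a/h/Out/L/d, a/h/Out/L/b, a/h/Out/R/d, a/h/Out/R/b, a/f/Stay/L/d, a/f/Stay/L/b, a/f/Stay/R/d, a/f/Stay/R/b, a/f/Out/L/d, a/f/Out/L/b, a/f/Out/R/d, a/f/Out/R/b. Columns: TA, TB, HA, HB.
{c/h/Stay/L/d} → row (1,-3) (1,-3) (5,2) (4,-2)
{c/h/Stay/L/b} → row (1,-3) (1,-3) (5,2) (0,2)
{c/h/Stay/R/d} → row (1,-3) (1,-3) (0,3) (4,-2)
{c/h/Stay/R/b} → row (1,-3) (1,-3) (0,3) (0,2)
{c/h/Out/L/d} → row (-3,3) (-3,3) (5,2) (4,-2)
{c/h/Out/L/b} → row (-3,3) (-3,3) (5,2) (0,2)
{c/h/Out/R/d} → row (-3,3) (-3,3) (0,3) (4,-2)
{c/h/Out/R/b} → row (-3,3) (-3,3) (0,3) (0,2)
{c/f/Stay/L/d, c/f/Out/L/d} → row (1,-1) (1,-1) (5,2) (4,-2)
{c/f/Stay/L/b, c/f/Out/L/b} → row (1,-1) (1,-1) (5,2) (0,2)
{c/f/Stay/R/d, c/f/Out/R/d} → row (1,-1) (1,-1) (0,3) (4,-2)
{c/f/Stay/R/b, c/f/Out/R/b} → row (1,-1) (1,-1) (0,3) (0,2)
{a/h/Stay/L/d, a/h/Stay/L/b, a/h/Stay/R/d, a/h/Stay/R/b, a/h/Out/L/d, a/h/Out/L/b, a/h/Out/R/d, a/h/Out/R/b, a/f/Stay/L/d, a/f/Stay/L/b, a/f/Stay/R/d, a/f/Stay/R/b, a/f/Out/L/d, a/f/Out/L/b, a/f/Out/R/d, a/f/Out/R/b} → row (4,-2) (4,-2) (4,-2) (4,-2)
That's 13 distinct rows out of 32 strategies.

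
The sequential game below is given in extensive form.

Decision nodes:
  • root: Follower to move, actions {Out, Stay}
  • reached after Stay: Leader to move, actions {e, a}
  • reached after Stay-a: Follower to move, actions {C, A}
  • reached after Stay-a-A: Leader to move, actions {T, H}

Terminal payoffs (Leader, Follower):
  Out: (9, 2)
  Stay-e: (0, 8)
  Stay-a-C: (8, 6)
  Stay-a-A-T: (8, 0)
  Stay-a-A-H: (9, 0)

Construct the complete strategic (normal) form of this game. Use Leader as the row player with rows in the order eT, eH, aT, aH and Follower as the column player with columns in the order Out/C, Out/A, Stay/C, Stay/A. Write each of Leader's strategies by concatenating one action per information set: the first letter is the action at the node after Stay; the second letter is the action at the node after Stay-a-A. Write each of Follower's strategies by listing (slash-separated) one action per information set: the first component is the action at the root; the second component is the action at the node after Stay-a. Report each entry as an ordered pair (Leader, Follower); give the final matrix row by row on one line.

eT: (9,2) (9,2) (0,8) (0,8) | eH: (9,2) (9,2) (0,8) (0,8) | aT: (9,2) (9,2) (8,6) (8,0) | aH: (9,2) (9,2) (8,6) (9,0)

Row eT: Out/C→(9,2), Out/A→(9,2), Stay/C→(0,8), Stay/A→(0,8)
Row eH: Out/C→(9,2), Out/A→(9,2), Stay/C→(0,8), Stay/A→(0,8)
Row aT: Out/C→(9,2), Out/A→(9,2), Stay/C→(8,6), Stay/A→(8,0)
Row aH: Out/C→(9,2), Out/A→(9,2), Stay/C→(8,6), Stay/A→(9,0)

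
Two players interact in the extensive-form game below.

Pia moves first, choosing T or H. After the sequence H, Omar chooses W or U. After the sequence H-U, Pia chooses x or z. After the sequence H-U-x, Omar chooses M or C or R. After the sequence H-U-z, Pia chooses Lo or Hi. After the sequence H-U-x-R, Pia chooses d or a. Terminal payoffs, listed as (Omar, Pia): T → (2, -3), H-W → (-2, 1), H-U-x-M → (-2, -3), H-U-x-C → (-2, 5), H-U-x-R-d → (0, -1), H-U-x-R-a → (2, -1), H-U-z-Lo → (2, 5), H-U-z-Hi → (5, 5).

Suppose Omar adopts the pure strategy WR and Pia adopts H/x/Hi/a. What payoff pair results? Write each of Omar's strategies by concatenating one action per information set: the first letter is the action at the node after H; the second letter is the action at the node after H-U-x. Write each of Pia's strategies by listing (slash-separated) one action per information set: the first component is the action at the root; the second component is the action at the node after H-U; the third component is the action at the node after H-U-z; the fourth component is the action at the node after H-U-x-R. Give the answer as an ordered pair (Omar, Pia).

(-2, 1)

Trace the play path from the root:
  Pia plays H
  Omar plays W at [H]
→ terminal payoff (-2, 1).
(Omar's choice at the node after H-U-x is never reached on this path, so it doesn't affect the outcome.)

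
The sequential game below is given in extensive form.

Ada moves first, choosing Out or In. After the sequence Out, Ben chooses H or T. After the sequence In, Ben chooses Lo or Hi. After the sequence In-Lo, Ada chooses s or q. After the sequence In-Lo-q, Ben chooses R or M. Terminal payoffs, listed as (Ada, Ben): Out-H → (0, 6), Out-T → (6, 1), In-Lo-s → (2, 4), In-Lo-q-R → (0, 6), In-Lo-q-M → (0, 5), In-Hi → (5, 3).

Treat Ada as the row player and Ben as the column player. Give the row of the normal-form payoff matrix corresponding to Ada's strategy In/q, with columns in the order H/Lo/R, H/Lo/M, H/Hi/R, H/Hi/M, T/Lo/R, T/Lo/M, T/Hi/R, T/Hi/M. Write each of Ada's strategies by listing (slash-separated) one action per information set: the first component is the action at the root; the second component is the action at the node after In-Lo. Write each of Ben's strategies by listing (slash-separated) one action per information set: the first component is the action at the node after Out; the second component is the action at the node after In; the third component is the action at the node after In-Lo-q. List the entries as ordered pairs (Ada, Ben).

(0,6) (0,5) (5,3) (5,3) (0,6) (0,5) (5,3) (5,3)

vs H/Lo/R: Ada plays In → Ben plays Lo at [In] → Ada plays q at [In-Lo] → Ben plays R at [In-Lo-q] → (0, 6)
vs H/Lo/M: Ada plays In → Ben plays Lo at [In] → Ada plays q at [In-Lo] → Ben plays M at [In-Lo-q] → (0, 5)
vs H/Hi/R: Ada plays In → Ben plays Hi at [In] → (5, 3)
vs H/Hi/M: Ada plays In → Ben plays Hi at [In] → (5, 3)
vs T/Lo/R: Ada plays In → Ben plays Lo at [In] → Ada plays q at [In-Lo] → Ben plays R at [In-Lo-q] → (0, 6)
vs T/Lo/M: Ada plays In → Ben plays Lo at [In] → Ada plays q at [In-Lo] → Ben plays M at [In-Lo-q] → (0, 5)
vs T/Hi/R: Ada plays In → Ben plays Hi at [In] → (5, 3)
vs T/Hi/M: Ada plays In → Ben plays Hi at [In] → (5, 3)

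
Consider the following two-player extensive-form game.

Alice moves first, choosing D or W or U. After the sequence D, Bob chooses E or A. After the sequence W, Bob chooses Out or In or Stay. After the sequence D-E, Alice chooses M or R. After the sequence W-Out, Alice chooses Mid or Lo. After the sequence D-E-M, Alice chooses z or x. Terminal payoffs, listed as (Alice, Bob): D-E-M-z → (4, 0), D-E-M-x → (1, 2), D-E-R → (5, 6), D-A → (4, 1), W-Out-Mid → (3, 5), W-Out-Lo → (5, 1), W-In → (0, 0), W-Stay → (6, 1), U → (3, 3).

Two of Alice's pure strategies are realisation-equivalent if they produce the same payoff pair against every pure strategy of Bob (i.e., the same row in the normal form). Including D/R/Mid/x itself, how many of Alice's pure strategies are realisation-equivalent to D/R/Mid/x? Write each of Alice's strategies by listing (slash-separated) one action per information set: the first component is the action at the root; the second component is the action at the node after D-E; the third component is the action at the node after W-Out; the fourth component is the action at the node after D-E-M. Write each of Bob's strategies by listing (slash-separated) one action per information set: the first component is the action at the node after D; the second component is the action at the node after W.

4

Row for D/R/Mid/x (columns E/Out, E/In, E/Stay, A/Out, A/In, A/Stay): (5,6) (5,6) (5,6) (4,1) (4,1) (4,1).
Under D/R/Mid/x, Alice's choice at the node after W-Out and at the node after D-E-M can never be reached regardless of what Bob does, so varying those choices leaves every outcome unchanged.
Holding the reachable choices fixed and varying the unreachable ones freely already gives 2 × 2 = 4 equivalent strategies.
No other strategy reproduces this row, so those 4 are the full class: D/R/Mid/z, D/R/Mid/x, D/R/Lo/z, D/R/Lo/x.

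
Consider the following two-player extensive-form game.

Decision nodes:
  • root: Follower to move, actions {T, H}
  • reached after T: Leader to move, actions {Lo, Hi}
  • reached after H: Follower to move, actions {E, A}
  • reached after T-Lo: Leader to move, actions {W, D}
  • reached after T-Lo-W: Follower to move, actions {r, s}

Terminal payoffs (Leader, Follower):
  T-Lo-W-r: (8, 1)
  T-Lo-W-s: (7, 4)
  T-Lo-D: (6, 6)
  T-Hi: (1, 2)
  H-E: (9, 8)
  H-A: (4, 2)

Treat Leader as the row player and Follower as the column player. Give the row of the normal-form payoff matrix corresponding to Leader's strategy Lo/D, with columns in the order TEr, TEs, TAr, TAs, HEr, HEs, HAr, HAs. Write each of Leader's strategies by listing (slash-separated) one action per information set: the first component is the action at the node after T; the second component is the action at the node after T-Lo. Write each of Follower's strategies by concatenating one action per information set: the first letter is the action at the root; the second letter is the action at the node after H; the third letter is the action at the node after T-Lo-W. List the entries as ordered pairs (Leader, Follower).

vs TEr: Follower plays T → Leader plays Lo at [T] → Leader plays D at [T-Lo] → (6, 6)
vs TEs: Follower plays T → Leader plays Lo at [T] → Leader plays D at [T-Lo] → (6, 6)
vs TAr: Follower plays T → Leader plays Lo at [T] → Leader plays D at [T-Lo] → (6, 6)
vs TAs: Follower plays T → Leader plays Lo at [T] → Leader plays D at [T-Lo] → (6, 6)
vs HEr: Follower plays H → Follower plays E at [H] → (9, 8)
vs HEs: Follower plays H → Follower plays E at [H] → (9, 8)
vs HAr: Follower plays H → Follower plays A at [H] → (4, 2)
vs HAs: Follower plays H → Follower plays A at [H] → (4, 2)

(6,6) (6,6) (6,6) (6,6) (9,8) (9,8) (4,2) (4,2)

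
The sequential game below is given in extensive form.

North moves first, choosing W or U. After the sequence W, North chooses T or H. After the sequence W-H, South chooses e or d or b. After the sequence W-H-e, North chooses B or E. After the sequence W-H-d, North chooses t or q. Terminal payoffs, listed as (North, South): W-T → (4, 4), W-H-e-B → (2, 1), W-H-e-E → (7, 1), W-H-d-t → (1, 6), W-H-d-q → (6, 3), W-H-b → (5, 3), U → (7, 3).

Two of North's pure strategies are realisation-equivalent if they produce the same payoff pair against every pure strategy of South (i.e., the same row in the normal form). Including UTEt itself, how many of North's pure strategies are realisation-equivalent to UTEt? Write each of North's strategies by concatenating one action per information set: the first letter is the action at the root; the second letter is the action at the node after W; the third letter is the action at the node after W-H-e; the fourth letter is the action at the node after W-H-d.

8

Row for UTEt (columns e, d, b): (7,3) (7,3) (7,3).
Under UTEt, North's choice at the node after W and at the node after W-H-e and at the node after W-H-d can never be reached regardless of what South does, so varying those choices leaves every outcome unchanged.
Holding the reachable choices fixed and varying the unreachable ones freely already gives 2 × 2 × 2 = 8 equivalent strategies.
No other strategy reproduces this row, so those 8 are the full class: UTBt, UTBq, UTEt, UTEq, UHBt, UHBq, UHEt, UHEq.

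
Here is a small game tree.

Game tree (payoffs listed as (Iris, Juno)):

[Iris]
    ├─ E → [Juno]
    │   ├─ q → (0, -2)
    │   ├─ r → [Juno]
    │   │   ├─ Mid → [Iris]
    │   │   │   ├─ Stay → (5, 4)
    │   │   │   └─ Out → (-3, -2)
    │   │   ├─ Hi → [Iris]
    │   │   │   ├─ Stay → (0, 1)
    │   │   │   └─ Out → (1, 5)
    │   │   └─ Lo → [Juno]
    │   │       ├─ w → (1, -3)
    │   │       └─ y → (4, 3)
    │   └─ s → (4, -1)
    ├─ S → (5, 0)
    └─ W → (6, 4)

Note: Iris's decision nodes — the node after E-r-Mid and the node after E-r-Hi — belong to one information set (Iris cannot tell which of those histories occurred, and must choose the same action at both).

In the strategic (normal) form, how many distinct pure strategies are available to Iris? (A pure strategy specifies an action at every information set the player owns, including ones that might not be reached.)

6

Iris owns the root with actions {E, S, W} — three choices.
Iris owns the information set {E-r-Mid, E-r-Hi} with actions {Stay, Out} — two choices.
A pure strategy fixes one action at each information set independently, so the count is the product 3 × 2 = 6.
(For reference, Juno has 18 pure strategies, giving a 6×18 normal-form matrix.)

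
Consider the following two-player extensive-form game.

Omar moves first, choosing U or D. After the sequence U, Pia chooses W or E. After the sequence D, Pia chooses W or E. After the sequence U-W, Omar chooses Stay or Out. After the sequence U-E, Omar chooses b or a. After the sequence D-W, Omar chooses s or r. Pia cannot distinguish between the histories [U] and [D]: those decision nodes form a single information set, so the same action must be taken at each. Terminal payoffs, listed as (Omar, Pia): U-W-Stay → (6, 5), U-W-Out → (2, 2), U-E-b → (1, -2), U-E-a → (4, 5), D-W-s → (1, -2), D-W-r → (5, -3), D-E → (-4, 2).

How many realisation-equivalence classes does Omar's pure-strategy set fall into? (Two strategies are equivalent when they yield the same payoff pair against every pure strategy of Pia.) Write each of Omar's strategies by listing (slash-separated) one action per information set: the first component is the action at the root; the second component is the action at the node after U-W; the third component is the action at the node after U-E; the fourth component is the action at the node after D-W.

Omar has 16 pure strategies: U/Stay/b/s, U/Stay/b/r, U/Stay/a/s, U/Stay/a/r, U/Out/b/s, U/Out/b/r, U/Out/a/s, U/Out/a/r, D/Stay/b/s, D/Stay/b/r, D/Stay/a/s, D/Stay/a/r, D/Out/b/s, D/Out/b/r, D/Out/a/s, D/Out/a/r. Columns: W, E.
{U/Stay/b/s, U/Stay/b/r} → row (6,5) (1,-2)
{U/Stay/a/s, U/Stay/a/r} → row (6,5) (4,5)
{U/Out/b/s, U/Out/b/r} → row (2,2) (1,-2)
{U/Out/a/s, U/Out/a/r} → row (2,2) (4,5)
{D/Stay/b/s, D/Stay/a/s, D/Out/b/s, D/Out/a/s} → row (1,-2) (-4,2)
{D/Stay/b/r, D/Stay/a/r, D/Out/b/r, D/Out/a/r} → row (5,-3) (-4,2)
That's 6 distinct rows out of 16 strategies.

6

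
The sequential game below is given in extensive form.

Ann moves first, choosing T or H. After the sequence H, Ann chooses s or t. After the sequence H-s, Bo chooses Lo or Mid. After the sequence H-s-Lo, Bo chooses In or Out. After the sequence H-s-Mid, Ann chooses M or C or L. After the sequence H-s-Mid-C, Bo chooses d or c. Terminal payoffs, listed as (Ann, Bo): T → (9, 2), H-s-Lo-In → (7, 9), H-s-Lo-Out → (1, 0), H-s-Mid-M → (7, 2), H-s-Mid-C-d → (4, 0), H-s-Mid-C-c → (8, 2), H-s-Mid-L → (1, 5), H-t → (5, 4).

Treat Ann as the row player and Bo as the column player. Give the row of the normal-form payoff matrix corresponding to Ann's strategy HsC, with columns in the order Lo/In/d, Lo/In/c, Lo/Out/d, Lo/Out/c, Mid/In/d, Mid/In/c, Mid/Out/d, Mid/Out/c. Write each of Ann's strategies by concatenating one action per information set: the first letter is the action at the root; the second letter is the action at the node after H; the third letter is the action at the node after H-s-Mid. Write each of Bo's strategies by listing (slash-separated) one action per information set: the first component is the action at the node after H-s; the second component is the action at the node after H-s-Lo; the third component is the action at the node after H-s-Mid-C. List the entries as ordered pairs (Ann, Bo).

vs Lo/In/d: Ann plays H → Ann plays s at [H] → Bo plays Lo at [H-s] → Bo plays In at [H-s-Lo] → (7, 9)
vs Lo/In/c: Ann plays H → Ann plays s at [H] → Bo plays Lo at [H-s] → Bo plays In at [H-s-Lo] → (7, 9)
vs Lo/Out/d: Ann plays H → Ann plays s at [H] → Bo plays Lo at [H-s] → Bo plays Out at [H-s-Lo] → (1, 0)
vs Lo/Out/c: Ann plays H → Ann plays s at [H] → Bo plays Lo at [H-s] → Bo plays Out at [H-s-Lo] → (1, 0)
vs Mid/In/d: Ann plays H → Ann plays s at [H] → Bo plays Mid at [H-s] → Ann plays C at [H-s-Mid] → Bo plays d at [H-s-Mid-C] → (4, 0)
vs Mid/In/c: Ann plays H → Ann plays s at [H] → Bo plays Mid at [H-s] → Ann plays C at [H-s-Mid] → Bo plays c at [H-s-Mid-C] → (8, 2)
vs Mid/Out/d: Ann plays H → Ann plays s at [H] → Bo plays Mid at [H-s] → Ann plays C at [H-s-Mid] → Bo plays d at [H-s-Mid-C] → (4, 0)
vs Mid/Out/c: Ann plays H → Ann plays s at [H] → Bo plays Mid at [H-s] → Ann plays C at [H-s-Mid] → Bo plays c at [H-s-Mid-C] → (8, 2)

(7,9) (7,9) (1,0) (1,0) (4,0) (8,2) (4,0) (8,2)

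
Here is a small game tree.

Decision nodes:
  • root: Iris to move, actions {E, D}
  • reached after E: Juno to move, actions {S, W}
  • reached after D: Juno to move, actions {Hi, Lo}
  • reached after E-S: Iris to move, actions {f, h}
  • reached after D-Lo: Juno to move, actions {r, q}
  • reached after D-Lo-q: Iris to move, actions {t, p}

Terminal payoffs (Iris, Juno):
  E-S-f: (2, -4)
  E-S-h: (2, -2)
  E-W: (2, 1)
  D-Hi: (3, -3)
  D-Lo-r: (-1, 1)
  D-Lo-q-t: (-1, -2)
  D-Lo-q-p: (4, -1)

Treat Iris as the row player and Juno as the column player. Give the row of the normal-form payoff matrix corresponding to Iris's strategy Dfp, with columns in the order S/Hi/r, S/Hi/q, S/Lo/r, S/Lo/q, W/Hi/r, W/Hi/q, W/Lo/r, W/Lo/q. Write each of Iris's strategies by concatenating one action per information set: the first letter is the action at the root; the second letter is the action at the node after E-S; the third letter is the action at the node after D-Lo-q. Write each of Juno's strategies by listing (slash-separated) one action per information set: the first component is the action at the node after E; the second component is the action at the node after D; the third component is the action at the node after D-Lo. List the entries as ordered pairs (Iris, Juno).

(3,-3) (3,-3) (-1,1) (4,-1) (3,-3) (3,-3) (-1,1) (4,-1)

vs S/Hi/r: Iris plays D → Juno plays Hi at [D] → (3, -3)
vs S/Hi/q: Iris plays D → Juno plays Hi at [D] → (3, -3)
vs S/Lo/r: Iris plays D → Juno plays Lo at [D] → Juno plays r at [D-Lo] → (-1, 1)
vs S/Lo/q: Iris plays D → Juno plays Lo at [D] → Juno plays q at [D-Lo] → Iris plays p at [D-Lo-q] → (4, -1)
vs W/Hi/r: Iris plays D → Juno plays Hi at [D] → (3, -3)
vs W/Hi/q: Iris plays D → Juno plays Hi at [D] → (3, -3)
vs W/Lo/r: Iris plays D → Juno plays Lo at [D] → Juno plays r at [D-Lo] → (-1, 1)
vs W/Lo/q: Iris plays D → Juno plays Lo at [D] → Juno plays q at [D-Lo] → Iris plays p at [D-Lo-q] → (4, -1)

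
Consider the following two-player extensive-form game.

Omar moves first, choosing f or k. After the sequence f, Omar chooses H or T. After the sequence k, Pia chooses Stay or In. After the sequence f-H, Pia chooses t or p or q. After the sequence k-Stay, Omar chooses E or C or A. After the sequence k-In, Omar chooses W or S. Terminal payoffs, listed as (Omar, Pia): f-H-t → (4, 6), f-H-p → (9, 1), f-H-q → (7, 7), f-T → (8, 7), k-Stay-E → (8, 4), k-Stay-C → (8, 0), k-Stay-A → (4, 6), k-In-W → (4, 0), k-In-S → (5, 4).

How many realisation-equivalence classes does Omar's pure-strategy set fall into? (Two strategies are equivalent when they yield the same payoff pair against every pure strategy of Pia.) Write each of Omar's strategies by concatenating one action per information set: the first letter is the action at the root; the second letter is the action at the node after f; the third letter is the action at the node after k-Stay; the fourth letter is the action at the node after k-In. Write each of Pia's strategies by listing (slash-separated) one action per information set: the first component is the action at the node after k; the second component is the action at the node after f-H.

Omar has 24 pure strategies: fHEW, fHES, fHCW, fHCS, fHAW, fHAS, fTEW, fTES, fTCW, fTCS, fTAW, fTAS, kHEW, kHES, kHCW, kHCS, kHAW, kHAS, kTEW, kTES, kTCW, kTCS, kTAW, kTAS. Columns: Stay/t, Stay/p, Stay/q, In/t, In/p, In/q.
{fHEW, fHES, fHCW, fHCS, fHAW, fHAS} → row (4,6) (9,1) (7,7) (4,6) (9,1) (7,7)
{fTEW, fTES, fTCW, fTCS, fTAW, fTAS} → row (8,7) (8,7) (8,7) (8,7) (8,7) (8,7)
{kHEW, kTEW} → row (8,4) (8,4) (8,4) (4,0) (4,0) (4,0)
{kHES, kTES} → row (8,4) (8,4) (8,4) (5,4) (5,4) (5,4)
{kHCW, kTCW} → row (8,0) (8,0) (8,0) (4,0) (4,0) (4,0)
{kHCS, kTCS} → row (8,0) (8,0) (8,0) (5,4) (5,4) (5,4)
{kHAW, kTAW} → row (4,6) (4,6) (4,6) (4,0) (4,0) (4,0)
{kHAS, kTAS} → row (4,6) (4,6) (4,6) (5,4) (5,4) (5,4)
That's 8 distinct rows out of 24 strategies.

8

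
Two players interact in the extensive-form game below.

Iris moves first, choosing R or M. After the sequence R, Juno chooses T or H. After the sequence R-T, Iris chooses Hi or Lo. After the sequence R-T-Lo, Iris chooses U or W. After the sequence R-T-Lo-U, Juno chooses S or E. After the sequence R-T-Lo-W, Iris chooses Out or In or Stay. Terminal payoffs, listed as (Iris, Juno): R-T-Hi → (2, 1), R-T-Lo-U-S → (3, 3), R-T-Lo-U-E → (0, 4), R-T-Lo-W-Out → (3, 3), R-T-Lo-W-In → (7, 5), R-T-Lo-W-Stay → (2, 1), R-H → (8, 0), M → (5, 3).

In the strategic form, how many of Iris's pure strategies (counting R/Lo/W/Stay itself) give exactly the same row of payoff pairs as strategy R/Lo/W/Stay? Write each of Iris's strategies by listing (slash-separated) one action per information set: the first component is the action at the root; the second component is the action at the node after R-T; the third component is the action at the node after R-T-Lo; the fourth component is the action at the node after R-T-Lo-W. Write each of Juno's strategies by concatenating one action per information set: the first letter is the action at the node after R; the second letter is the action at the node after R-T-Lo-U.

Row for R/Lo/W/Stay (columns TS, TE, HS, HE): (2,1) (2,1) (8,0) (8,0).
Every one of Iris's information sets is on the play path for some reply by Juno when Iris follows R/Lo/W/Stay.
Even so, R/Hi/U/Out, R/Hi/U/In, R/Hi/U/Stay, R/Hi/W/Out, R/Hi/W/In, R/Hi/W/Stay happen to produce the same payoff in every column — so 7 strategies share this row.

7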